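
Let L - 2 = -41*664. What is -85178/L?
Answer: 42589/13611 ≈ 3.1290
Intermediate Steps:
L = -27222 (L = 2 - 41*664 = 2 - 27224 = -27222)
-85178/L = -85178/(-27222) = -85178*(-1/27222) = 42589/13611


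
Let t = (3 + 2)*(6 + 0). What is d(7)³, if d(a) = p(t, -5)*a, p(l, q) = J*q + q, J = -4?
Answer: 1157625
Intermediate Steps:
t = 30 (t = 5*6 = 30)
p(l, q) = -3*q (p(l, q) = -4*q + q = -3*q)
d(a) = 15*a (d(a) = (-3*(-5))*a = 15*a)
d(7)³ = (15*7)³ = 105³ = 1157625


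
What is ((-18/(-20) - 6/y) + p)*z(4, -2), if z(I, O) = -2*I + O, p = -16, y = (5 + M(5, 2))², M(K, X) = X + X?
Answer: 4097/27 ≈ 151.74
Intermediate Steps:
M(K, X) = 2*X
y = 81 (y = (5 + 2*2)² = (5 + 4)² = 9² = 81)
z(I, O) = O - 2*I
((-18/(-20) - 6/y) + p)*z(4, -2) = ((-18/(-20) - 6/81) - 16)*(-2 - 2*4) = ((-18*(-1/20) - 6*1/81) - 16)*(-2 - 8) = ((9/10 - 2/27) - 16)*(-10) = (223/270 - 16)*(-10) = -4097/270*(-10) = 4097/27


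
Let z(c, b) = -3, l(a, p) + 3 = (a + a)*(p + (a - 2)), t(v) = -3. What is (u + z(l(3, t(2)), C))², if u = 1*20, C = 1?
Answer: 289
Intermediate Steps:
l(a, p) = -3 + 2*a*(-2 + a + p) (l(a, p) = -3 + (a + a)*(p + (a - 2)) = -3 + (2*a)*(p + (-2 + a)) = -3 + (2*a)*(-2 + a + p) = -3 + 2*a*(-2 + a + p))
u = 20
(u + z(l(3, t(2)), C))² = (20 - 3)² = 17² = 289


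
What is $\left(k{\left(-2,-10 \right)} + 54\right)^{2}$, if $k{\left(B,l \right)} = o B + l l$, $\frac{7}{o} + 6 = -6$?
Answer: $\frac{866761}{36} \approx 24077.0$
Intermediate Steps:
$o = - \frac{7}{12}$ ($o = \frac{7}{-6 - 6} = \frac{7}{-12} = 7 \left(- \frac{1}{12}\right) = - \frac{7}{12} \approx -0.58333$)
$k{\left(B,l \right)} = l^{2} - \frac{7 B}{12}$ ($k{\left(B,l \right)} = - \frac{7 B}{12} + l l = - \frac{7 B}{12} + l^{2} = l^{2} - \frac{7 B}{12}$)
$\left(k{\left(-2,-10 \right)} + 54\right)^{2} = \left(\left(\left(-10\right)^{2} - - \frac{7}{6}\right) + 54\right)^{2} = \left(\left(100 + \frac{7}{6}\right) + 54\right)^{2} = \left(\frac{607}{6} + 54\right)^{2} = \left(\frac{931}{6}\right)^{2} = \frac{866761}{36}$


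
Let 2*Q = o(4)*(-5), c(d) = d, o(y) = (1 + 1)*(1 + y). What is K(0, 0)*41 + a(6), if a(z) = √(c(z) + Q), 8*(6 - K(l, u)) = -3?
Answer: 2091/8 + I*√19 ≈ 261.38 + 4.3589*I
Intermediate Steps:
o(y) = 2 + 2*y (o(y) = 2*(1 + y) = 2 + 2*y)
Q = -25 (Q = ((2 + 2*4)*(-5))/2 = ((2 + 8)*(-5))/2 = (10*(-5))/2 = (½)*(-50) = -25)
K(l, u) = 51/8 (K(l, u) = 6 - ⅛*(-3) = 6 + 3/8 = 51/8)
a(z) = √(-25 + z) (a(z) = √(z - 25) = √(-25 + z))
K(0, 0)*41 + a(6) = (51/8)*41 + √(-25 + 6) = 2091/8 + √(-19) = 2091/8 + I*√19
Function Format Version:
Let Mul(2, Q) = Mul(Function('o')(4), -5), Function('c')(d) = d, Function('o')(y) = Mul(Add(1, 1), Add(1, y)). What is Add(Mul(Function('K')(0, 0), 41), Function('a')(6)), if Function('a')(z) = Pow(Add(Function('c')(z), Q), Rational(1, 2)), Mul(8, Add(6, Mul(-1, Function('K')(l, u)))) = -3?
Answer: Add(Rational(2091, 8), Mul(I, Pow(19, Rational(1, 2)))) ≈ Add(261.38, Mul(4.3589, I))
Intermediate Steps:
Function('o')(y) = Add(2, Mul(2, y)) (Function('o')(y) = Mul(2, Add(1, y)) = Add(2, Mul(2, y)))
Q = -25 (Q = Mul(Rational(1, 2), Mul(Add(2, Mul(2, 4)), -5)) = Mul(Rational(1, 2), Mul(Add(2, 8), -5)) = Mul(Rational(1, 2), Mul(10, -5)) = Mul(Rational(1, 2), -50) = -25)
Function('K')(l, u) = Rational(51, 8) (Function('K')(l, u) = Add(6, Mul(Rational(-1, 8), -3)) = Add(6, Rational(3, 8)) = Rational(51, 8))
Function('a')(z) = Pow(Add(-25, z), Rational(1, 2)) (Function('a')(z) = Pow(Add(z, -25), Rational(1, 2)) = Pow(Add(-25, z), Rational(1, 2)))
Add(Mul(Function('K')(0, 0), 41), Function('a')(6)) = Add(Mul(Rational(51, 8), 41), Pow(Add(-25, 6), Rational(1, 2))) = Add(Rational(2091, 8), Pow(-19, Rational(1, 2))) = Add(Rational(2091, 8), Mul(I, Pow(19, Rational(1, 2))))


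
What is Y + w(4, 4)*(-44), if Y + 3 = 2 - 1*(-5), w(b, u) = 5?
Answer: -216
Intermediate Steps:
Y = 4 (Y = -3 + (2 - 1*(-5)) = -3 + (2 + 5) = -3 + 7 = 4)
Y + w(4, 4)*(-44) = 4 + 5*(-44) = 4 - 220 = -216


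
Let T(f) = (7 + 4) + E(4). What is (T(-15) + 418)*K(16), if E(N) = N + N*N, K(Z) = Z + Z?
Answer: 14368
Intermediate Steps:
K(Z) = 2*Z
E(N) = N + N**2
T(f) = 31 (T(f) = (7 + 4) + 4*(1 + 4) = 11 + 4*5 = 11 + 20 = 31)
(T(-15) + 418)*K(16) = (31 + 418)*(2*16) = 449*32 = 14368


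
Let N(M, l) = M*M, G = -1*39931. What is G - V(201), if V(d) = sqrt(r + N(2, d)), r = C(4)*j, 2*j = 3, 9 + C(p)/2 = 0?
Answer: -39931 - I*sqrt(23) ≈ -39931.0 - 4.7958*I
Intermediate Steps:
C(p) = -18 (C(p) = -18 + 2*0 = -18 + 0 = -18)
j = 3/2 (j = (1/2)*3 = 3/2 ≈ 1.5000)
G = -39931
N(M, l) = M**2
r = -27 (r = -18*3/2 = -27)
V(d) = I*sqrt(23) (V(d) = sqrt(-27 + 2**2) = sqrt(-27 + 4) = sqrt(-23) = I*sqrt(23))
G - V(201) = -39931 - I*sqrt(23)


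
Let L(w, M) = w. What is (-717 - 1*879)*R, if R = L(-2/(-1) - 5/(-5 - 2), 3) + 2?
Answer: -7524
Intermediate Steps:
R = 33/7 (R = (-2/(-1) - 5/(-5 - 2)) + 2 = (-2*(-1) - 5/(-7)) + 2 = (2 - 5*(-⅐)) + 2 = (2 + 5/7) + 2 = 19/7 + 2 = 33/7 ≈ 4.7143)
(-717 - 1*879)*R = (-717 - 1*879)*(33/7) = (-717 - 879)*(33/7) = -1596*33/7 = -7524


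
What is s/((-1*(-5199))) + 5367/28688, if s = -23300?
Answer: -640527367/149148912 ≈ -4.2945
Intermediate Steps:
s/((-1*(-5199))) + 5367/28688 = -23300/((-1*(-5199))) + 5367/28688 = -23300/5199 + 5367*(1/28688) = -23300*1/5199 + 5367/28688 = -23300/5199 + 5367/28688 = -640527367/149148912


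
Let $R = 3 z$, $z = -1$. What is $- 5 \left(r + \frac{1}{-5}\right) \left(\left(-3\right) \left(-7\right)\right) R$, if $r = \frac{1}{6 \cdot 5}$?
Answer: $- \frac{105}{2} \approx -52.5$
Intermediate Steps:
$r = \frac{1}{30} \approx 0.033333$
$R = -3$ ($R = 3 \left(-1\right) = -3$)
$- 5 \left(r + \frac{1}{-5}\right) \left(\left(-3\right) \left(-7\right)\right) R = - 5 \left(\frac{1}{30} + \frac{1}{-5}\right) \left(\left(-3\right) \left(-7\right)\right) \left(-3\right) = - 5 \left(\frac{1}{30} - \frac{1}{5}\right) 21 \left(-3\right) = \left(-5\right) \left(- \frac{1}{6}\right) 21 \left(-3\right) = \frac{5}{6} \cdot 21 \left(-3\right) = \frac{35}{2} \left(-3\right) = - \frac{105}{2}$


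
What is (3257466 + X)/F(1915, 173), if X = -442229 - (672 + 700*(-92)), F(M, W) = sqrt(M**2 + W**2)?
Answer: 2878965*sqrt(3697154)/3697154 ≈ 1497.3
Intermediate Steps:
X = -378501 (X = -442229 - (672 - 64400) = -442229 - 1*(-63728) = -442229 + 63728 = -378501)
(3257466 + X)/F(1915, 173) = (3257466 - 378501)/(sqrt(1915**2 + 173**2)) = 2878965/(sqrt(3667225 + 29929)) = 2878965/(sqrt(3697154)) = 2878965*(sqrt(3697154)/3697154) = 2878965*sqrt(3697154)/3697154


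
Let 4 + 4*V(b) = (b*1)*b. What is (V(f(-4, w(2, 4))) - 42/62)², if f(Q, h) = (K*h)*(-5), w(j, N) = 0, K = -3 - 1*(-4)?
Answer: 2704/961 ≈ 2.8137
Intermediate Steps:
K = 1 (K = -3 + 4 = 1)
f(Q, h) = -5*h (f(Q, h) = (1*h)*(-5) = h*(-5) = -5*h)
V(b) = -1 + b²/4 (V(b) = -1 + ((b*1)*b)/4 = -1 + (b*b)/4 = -1 + b²/4)
(V(f(-4, w(2, 4))) - 42/62)² = ((-1 + (-5*0)²/4) - 42/62)² = ((-1 + (¼)*0²) - 42*1/62)² = ((-1 + (¼)*0) - 21/31)² = ((-1 + 0) - 21/31)² = (-1 - 21/31)² = (-52/31)² = 2704/961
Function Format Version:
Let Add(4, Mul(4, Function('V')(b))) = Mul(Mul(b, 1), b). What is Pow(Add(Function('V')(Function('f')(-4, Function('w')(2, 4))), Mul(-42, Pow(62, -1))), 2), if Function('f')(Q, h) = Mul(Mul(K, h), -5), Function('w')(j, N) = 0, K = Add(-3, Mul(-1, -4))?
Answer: Rational(2704, 961) ≈ 2.8137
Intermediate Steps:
K = 1 (K = Add(-3, 4) = 1)
Function('f')(Q, h) = Mul(-5, h) (Function('f')(Q, h) = Mul(Mul(1, h), -5) = Mul(h, -5) = Mul(-5, h))
Function('V')(b) = Add(-1, Mul(Rational(1, 4), Pow(b, 2))) (Function('V')(b) = Add(-1, Mul(Rational(1, 4), Mul(Mul(b, 1), b))) = Add(-1, Mul(Rational(1, 4), Mul(b, b))) = Add(-1, Mul(Rational(1, 4), Pow(b, 2))))
Pow(Add(Function('V')(Function('f')(-4, Function('w')(2, 4))), Mul(-42, Pow(62, -1))), 2) = Pow(Add(Add(-1, Mul(Rational(1, 4), Pow(Mul(-5, 0), 2))), Mul(-42, Pow(62, -1))), 2) = Pow(Add(Add(-1, Mul(Rational(1, 4), Pow(0, 2))), Mul(-42, Rational(1, 62))), 2) = Pow(Add(Add(-1, Mul(Rational(1, 4), 0)), Rational(-21, 31)), 2) = Pow(Add(Add(-1, 0), Rational(-21, 31)), 2) = Pow(Add(-1, Rational(-21, 31)), 2) = Pow(Rational(-52, 31), 2) = Rational(2704, 961)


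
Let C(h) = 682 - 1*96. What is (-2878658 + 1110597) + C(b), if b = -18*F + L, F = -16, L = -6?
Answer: -1767475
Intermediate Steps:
b = 282 (b = -18*(-16) - 6 = 288 - 6 = 282)
C(h) = 586 (C(h) = 682 - 96 = 586)
(-2878658 + 1110597) + C(b) = (-2878658 + 1110597) + 586 = -1768061 + 586 = -1767475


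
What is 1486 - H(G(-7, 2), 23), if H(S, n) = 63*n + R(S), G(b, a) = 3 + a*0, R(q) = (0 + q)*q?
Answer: 28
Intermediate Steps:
R(q) = q² (R(q) = q*q = q²)
G(b, a) = 3 (G(b, a) = 3 + 0 = 3)
H(S, n) = S² + 63*n (H(S, n) = 63*n + S² = S² + 63*n)
1486 - H(G(-7, 2), 23) = 1486 - (3² + 63*23) = 1486 - (9 + 1449) = 1486 - 1*1458 = 1486 - 1458 = 28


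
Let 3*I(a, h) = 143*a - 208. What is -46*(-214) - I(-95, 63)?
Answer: 43325/3 ≈ 14442.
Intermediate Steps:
I(a, h) = -208/3 + 143*a/3 (I(a, h) = (143*a - 208)/3 = (-208 + 143*a)/3 = -208/3 + 143*a/3)
-46*(-214) - I(-95, 63) = -46*(-214) - (-208/3 + (143/3)*(-95)) = 9844 - (-208/3 - 13585/3) = 9844 - 1*(-13793/3) = 9844 + 13793/3 = 43325/3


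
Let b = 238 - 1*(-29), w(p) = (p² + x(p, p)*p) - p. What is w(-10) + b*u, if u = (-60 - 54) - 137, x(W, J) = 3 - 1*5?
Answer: -66887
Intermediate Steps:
x(W, J) = -2 (x(W, J) = 3 - 5 = -2)
u = -251 (u = -114 - 137 = -251)
w(p) = p² - 3*p (w(p) = (p² - 2*p) - p = p² - 3*p)
b = 267 (b = 238 + 29 = 267)
w(-10) + b*u = -10*(-3 - 10) + 267*(-251) = -10*(-13) - 67017 = 130 - 67017 = -66887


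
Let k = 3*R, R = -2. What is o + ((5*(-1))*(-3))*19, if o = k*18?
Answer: 177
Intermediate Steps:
k = -6 (k = 3*(-2) = -6)
o = -108 (o = -6*18 = -108)
o + ((5*(-1))*(-3))*19 = -108 + ((5*(-1))*(-3))*19 = -108 - 5*(-3)*19 = -108 + 15*19 = -108 + 285 = 177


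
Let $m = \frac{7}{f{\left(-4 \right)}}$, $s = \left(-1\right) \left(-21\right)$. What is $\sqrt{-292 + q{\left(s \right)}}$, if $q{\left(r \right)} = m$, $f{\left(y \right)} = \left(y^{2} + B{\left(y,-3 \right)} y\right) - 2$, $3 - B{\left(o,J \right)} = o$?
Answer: $\frac{3 i \sqrt{130}}{2} \approx 17.103 i$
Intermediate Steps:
$B{\left(o,J \right)} = 3 - o$
$s = 21$
$f{\left(y \right)} = -2 + y^{2} + y \left(3 - y\right)$ ($f{\left(y \right)} = \left(y^{2} + \left(3 - y\right) y\right) - 2 = \left(y^{2} + y \left(3 - y\right)\right) - 2 = -2 + y^{2} + y \left(3 - y\right)$)
$m = - \frac{1}{2}$ ($m = \frac{7}{-2 + 3 \left(-4\right)} = \frac{7}{-2 - 12} = \frac{7}{-14} = 7 \left(- \frac{1}{14}\right) = - \frac{1}{2} \approx -0.5$)
$q{\left(r \right)} = - \frac{1}{2}$
$\sqrt{-292 + q{\left(s \right)}} = \sqrt{-292 - \frac{1}{2}} = \sqrt{- \frac{585}{2}} = \frac{3 i \sqrt{130}}{2}$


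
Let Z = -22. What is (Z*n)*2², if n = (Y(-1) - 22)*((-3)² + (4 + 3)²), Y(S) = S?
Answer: 117392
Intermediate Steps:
n = -1334 (n = (-1 - 22)*((-3)² + (4 + 3)²) = -23*(9 + 7²) = -23*(9 + 49) = -23*58 = -1334)
(Z*n)*2² = -22*(-1334)*2² = 29348*4 = 117392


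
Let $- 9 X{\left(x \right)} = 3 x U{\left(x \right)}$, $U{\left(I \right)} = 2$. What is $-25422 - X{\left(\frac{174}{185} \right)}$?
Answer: $- \frac{4702954}{185} \approx -25421.0$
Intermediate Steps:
$X{\left(x \right)} = - \frac{2 x}{3}$ ($X{\left(x \right)} = - \frac{3 x 2}{9} = - \frac{6 x}{9} = - \frac{2 x}{3}$)
$-25422 - X{\left(\frac{174}{185} \right)} = -25422 - - \frac{2 \cdot \frac{174}{185}}{3} = -25422 - - \frac{2 \cdot 174 \cdot \frac{1}{185}}{3} = -25422 - \left(- \frac{2}{3}\right) \frac{174}{185} = -25422 - - \frac{116}{185} = -25422 + \frac{116}{185} = - \frac{4702954}{185}$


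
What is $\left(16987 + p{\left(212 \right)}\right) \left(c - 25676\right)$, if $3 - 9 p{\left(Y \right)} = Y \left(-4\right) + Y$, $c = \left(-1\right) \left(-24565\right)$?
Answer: $-18951438$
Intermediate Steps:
$c = 24565$
$p{\left(Y \right)} = \frac{1}{3} + \frac{Y}{3}$ ($p{\left(Y \right)} = \frac{1}{3} - \frac{Y \left(-4\right) + Y}{9} = \frac{1}{3} - \frac{- 4 Y + Y}{9} = \frac{1}{3} - \frac{\left(-3\right) Y}{9} = \frac{1}{3} + \frac{Y}{3}$)
$\left(16987 + p{\left(212 \right)}\right) \left(c - 25676\right) = \left(16987 + \left(\frac{1}{3} + \frac{1}{3} \cdot 212\right)\right) \left(24565 - 25676\right) = \left(16987 + \left(\frac{1}{3} + \frac{212}{3}\right)\right) \left(-1111\right) = \left(16987 + 71\right) \left(-1111\right) = 17058 \left(-1111\right) = -18951438$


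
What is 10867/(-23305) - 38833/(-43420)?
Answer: 17326317/40476124 ≈ 0.42806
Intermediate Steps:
10867/(-23305) - 38833/(-43420) = 10867*(-1/23305) - 38833*(-1/43420) = -10867/23305 + 38833/43420 = 17326317/40476124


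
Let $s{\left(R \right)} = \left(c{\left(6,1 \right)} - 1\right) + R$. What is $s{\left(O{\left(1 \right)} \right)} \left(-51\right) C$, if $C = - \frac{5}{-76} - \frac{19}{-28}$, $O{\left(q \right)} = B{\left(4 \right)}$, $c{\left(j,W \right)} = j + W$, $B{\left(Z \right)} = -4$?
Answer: $- \frac{10098}{133} \approx -75.925$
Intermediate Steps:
$c{\left(j,W \right)} = W + j$
$O{\left(q \right)} = -4$
$C = \frac{99}{133}$ ($C = \left(-5\right) \left(- \frac{1}{76}\right) - - \frac{19}{28} = \frac{5}{76} + \frac{19}{28} = \frac{99}{133} \approx 0.74436$)
$s{\left(R \right)} = 6 + R$ ($s{\left(R \right)} = \left(\left(1 + 6\right) - 1\right) + R = \left(7 - 1\right) + R = 6 + R$)
$s{\left(O{\left(1 \right)} \right)} \left(-51\right) C = \left(6 - 4\right) \left(-51\right) \frac{99}{133} = 2 \left(-51\right) \frac{99}{133} = \left(-102\right) \frac{99}{133} = - \frac{10098}{133}$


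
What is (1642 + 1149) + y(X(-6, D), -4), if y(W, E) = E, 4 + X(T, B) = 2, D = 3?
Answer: 2787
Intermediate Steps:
X(T, B) = -2 (X(T, B) = -4 + 2 = -2)
(1642 + 1149) + y(X(-6, D), -4) = (1642 + 1149) - 4 = 2791 - 4 = 2787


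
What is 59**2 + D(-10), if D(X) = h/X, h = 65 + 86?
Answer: 34659/10 ≈ 3465.9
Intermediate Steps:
h = 151
D(X) = 151/X
59**2 + D(-10) = 59**2 + 151/(-10) = 3481 + 151*(-1/10) = 3481 - 151/10 = 34659/10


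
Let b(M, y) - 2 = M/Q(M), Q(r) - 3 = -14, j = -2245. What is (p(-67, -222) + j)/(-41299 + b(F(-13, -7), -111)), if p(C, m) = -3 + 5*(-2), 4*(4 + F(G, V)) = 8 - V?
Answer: 99352/1817067 ≈ 0.054677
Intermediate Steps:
F(G, V) = -2 - V/4 (F(G, V) = -4 + (8 - V)/4 = -4 + (2 - V/4) = -2 - V/4)
Q(r) = -11 (Q(r) = 3 - 14 = -11)
p(C, m) = -13 (p(C, m) = -3 - 10 = -13)
b(M, y) = 2 - M/11 (b(M, y) = 2 + M/(-11) = 2 + M*(-1/11) = 2 - M/11)
(p(-67, -222) + j)/(-41299 + b(F(-13, -7), -111)) = (-13 - 2245)/(-41299 + (2 - (-2 - 1/4*(-7))/11)) = -2258/(-41299 + (2 - (-2 + 7/4)/11)) = -2258/(-41299 + (2 - 1/11*(-1/4))) = -2258/(-41299 + (2 + 1/44)) = -2258/(-41299 + 89/44) = -2258/(-1817067/44) = -2258*(-44/1817067) = 99352/1817067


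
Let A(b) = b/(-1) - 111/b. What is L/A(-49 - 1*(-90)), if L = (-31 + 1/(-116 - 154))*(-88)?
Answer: -3775321/60480 ≈ -62.423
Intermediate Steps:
A(b) = -b - 111/b (A(b) = b*(-1) - 111/b = -b - 111/b)
L = 368324/135 (L = (-31 + 1/(-270))*(-88) = (-31 - 1/270)*(-88) = -8371/270*(-88) = 368324/135 ≈ 2728.3)
L/A(-49 - 1*(-90)) = 368324/(135*(-(-49 - 1*(-90)) - 111/(-49 - 1*(-90)))) = 368324/(135*(-(-49 + 90) - 111/(-49 + 90))) = 368324/(135*(-1*41 - 111/41)) = 368324/(135*(-41 - 111*1/41)) = 368324/(135*(-41 - 111/41)) = 368324/(135*(-1792/41)) = (368324/135)*(-41/1792) = -3775321/60480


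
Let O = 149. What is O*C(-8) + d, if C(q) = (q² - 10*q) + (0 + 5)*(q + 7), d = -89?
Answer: 20622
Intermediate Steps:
C(q) = 35 + q² - 5*q (C(q) = (q² - 10*q) + 5*(7 + q) = (q² - 10*q) + (35 + 5*q) = 35 + q² - 5*q)
O*C(-8) + d = 149*(35 + (-8)² - 5*(-8)) - 89 = 149*(35 + 64 + 40) - 89 = 149*139 - 89 = 20711 - 89 = 20622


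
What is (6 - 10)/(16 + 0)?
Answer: -1/4 ≈ -0.25000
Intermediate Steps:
(6 - 10)/(16 + 0) = -4/16 = -4*1/16 = -1/4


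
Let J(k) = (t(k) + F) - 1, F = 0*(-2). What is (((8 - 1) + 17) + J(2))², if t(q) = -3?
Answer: 400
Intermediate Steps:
F = 0
J(k) = -4 (J(k) = (-3 + 0) - 1 = -3 - 1 = -4)
(((8 - 1) + 17) + J(2))² = (((8 - 1) + 17) - 4)² = ((7 + 17) - 4)² = (24 - 4)² = 20² = 400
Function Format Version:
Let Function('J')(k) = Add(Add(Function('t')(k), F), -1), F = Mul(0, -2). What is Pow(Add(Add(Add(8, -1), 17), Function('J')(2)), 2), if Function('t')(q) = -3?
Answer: 400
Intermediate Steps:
F = 0
Function('J')(k) = -4 (Function('J')(k) = Add(Add(-3, 0), -1) = Add(-3, -1) = -4)
Pow(Add(Add(Add(8, -1), 17), Function('J')(2)), 2) = Pow(Add(Add(Add(8, -1), 17), -4), 2) = Pow(Add(Add(7, 17), -4), 2) = Pow(Add(24, -4), 2) = Pow(20, 2) = 400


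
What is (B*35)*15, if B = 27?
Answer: 14175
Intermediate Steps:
(B*35)*15 = (27*35)*15 = 945*15 = 14175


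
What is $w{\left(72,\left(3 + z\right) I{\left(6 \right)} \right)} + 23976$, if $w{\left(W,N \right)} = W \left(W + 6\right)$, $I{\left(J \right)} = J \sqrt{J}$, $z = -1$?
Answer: $29592$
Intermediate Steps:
$I{\left(J \right)} = J^{\frac{3}{2}}$
$w{\left(W,N \right)} = W \left(6 + W\right)$
$w{\left(72,\left(3 + z\right) I{\left(6 \right)} \right)} + 23976 = 72 \left(6 + 72\right) + 23976 = 72 \cdot 78 + 23976 = 5616 + 23976 = 29592$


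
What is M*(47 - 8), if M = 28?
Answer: 1092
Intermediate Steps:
M*(47 - 8) = 28*(47 - 8) = 28*39 = 1092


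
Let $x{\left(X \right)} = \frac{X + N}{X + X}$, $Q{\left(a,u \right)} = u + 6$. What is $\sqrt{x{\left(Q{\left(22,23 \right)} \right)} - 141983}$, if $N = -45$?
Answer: $\frac{i \sqrt{119407935}}{29} \approx 376.81 i$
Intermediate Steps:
$Q{\left(a,u \right)} = 6 + u$
$x{\left(X \right)} = \frac{-45 + X}{2 X}$ ($x{\left(X \right)} = \frac{X - 45}{X + X} = \frac{-45 + X}{2 X}$)
$\sqrt{x{\left(Q{\left(22,23 \right)} \right)} - 141983} = \sqrt{\frac{-45 + \left(6 + 23\right)}{2 \left(6 + 23\right)} - 141983} = \sqrt{\frac{-45 + 29}{2 \cdot 29} - 141983} = \sqrt{\frac{1}{2} \cdot \frac{1}{29} \left(-16\right) - 141983} = \sqrt{- \frac{8}{29} - 141983} = \sqrt{- \frac{4117515}{29}} = \frac{i \sqrt{119407935}}{29}$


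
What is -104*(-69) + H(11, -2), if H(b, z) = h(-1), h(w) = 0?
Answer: 7176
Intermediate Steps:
H(b, z) = 0
-104*(-69) + H(11, -2) = -104*(-69) + 0 = 7176 + 0 = 7176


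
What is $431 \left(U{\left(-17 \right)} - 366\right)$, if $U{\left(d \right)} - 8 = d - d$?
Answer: $-154298$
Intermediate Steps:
$U{\left(d \right)} = 8$ ($U{\left(d \right)} = 8 + \left(d - d\right) = 8 + 0 = 8$)
$431 \left(U{\left(-17 \right)} - 366\right) = 431 \left(8 - 366\right) = 431 \left(-358\right) = -154298$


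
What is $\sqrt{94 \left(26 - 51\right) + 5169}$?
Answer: $\sqrt{2819} \approx 53.094$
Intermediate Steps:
$\sqrt{94 \left(26 - 51\right) + 5169} = \sqrt{94 \left(-25\right) + 5169} = \sqrt{-2350 + 5169} = \sqrt{2819}$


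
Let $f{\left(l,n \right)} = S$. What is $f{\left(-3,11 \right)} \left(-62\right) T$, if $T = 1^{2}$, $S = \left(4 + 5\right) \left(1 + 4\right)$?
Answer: $-2790$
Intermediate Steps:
$S = 45$ ($S = 9 \cdot 5 = 45$)
$f{\left(l,n \right)} = 45$
$T = 1$
$f{\left(-3,11 \right)} \left(-62\right) T = 45 \left(-62\right) 1 = \left(-2790\right) 1 = -2790$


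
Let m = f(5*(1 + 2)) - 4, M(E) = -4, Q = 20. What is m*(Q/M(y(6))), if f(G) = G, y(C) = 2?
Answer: -55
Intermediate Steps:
m = 11 (m = 5*(1 + 2) - 4 = 5*3 - 4 = 15 - 4 = 11)
m*(Q/M(y(6))) = 11*(20/(-4)) = 11*(20*(-1/4)) = 11*(-5) = -55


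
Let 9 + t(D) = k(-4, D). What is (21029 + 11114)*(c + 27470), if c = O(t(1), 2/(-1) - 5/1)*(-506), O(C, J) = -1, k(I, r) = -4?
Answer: 899232568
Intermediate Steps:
t(D) = -13 (t(D) = -9 - 4 = -13)
c = 506 (c = -1*(-506) = 506)
(21029 + 11114)*(c + 27470) = (21029 + 11114)*(506 + 27470) = 32143*27976 = 899232568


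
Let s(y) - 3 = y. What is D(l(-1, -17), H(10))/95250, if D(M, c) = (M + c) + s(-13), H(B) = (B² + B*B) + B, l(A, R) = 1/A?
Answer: 199/95250 ≈ 0.0020892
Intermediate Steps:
s(y) = 3 + y
H(B) = B + 2*B² (H(B) = (B² + B²) + B = 2*B² + B = B + 2*B²)
D(M, c) = -10 + M + c (D(M, c) = (M + c) + (3 - 13) = (M + c) - 10 = -10 + M + c)
D(l(-1, -17), H(10))/95250 = (-10 + 1/(-1) + 10*(1 + 2*10))/95250 = (-10 - 1 + 10*(1 + 20))*(1/95250) = (-10 - 1 + 10*21)*(1/95250) = (-10 - 1 + 210)*(1/95250) = 199*(1/95250) = 199/95250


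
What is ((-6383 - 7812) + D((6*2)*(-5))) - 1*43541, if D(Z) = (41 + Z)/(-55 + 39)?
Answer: -923757/16 ≈ -57735.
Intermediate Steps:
D(Z) = -41/16 - Z/16 (D(Z) = (41 + Z)/(-16) = (41 + Z)*(-1/16) = -41/16 - Z/16)
((-6383 - 7812) + D((6*2)*(-5))) - 1*43541 = ((-6383 - 7812) + (-41/16 - 6*2*(-5)/16)) - 1*43541 = (-14195 + (-41/16 - 3*(-5)/4)) - 43541 = (-14195 + (-41/16 - 1/16*(-60))) - 43541 = (-14195 + (-41/16 + 15/4)) - 43541 = (-14195 + 19/16) - 43541 = -227101/16 - 43541 = -923757/16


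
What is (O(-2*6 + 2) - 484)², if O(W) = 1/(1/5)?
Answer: 229441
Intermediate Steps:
O(W) = 5 (O(W) = 1/(⅕) = 5)
(O(-2*6 + 2) - 484)² = (5 - 484)² = (-479)² = 229441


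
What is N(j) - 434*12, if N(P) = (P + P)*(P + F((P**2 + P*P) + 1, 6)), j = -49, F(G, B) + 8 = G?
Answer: -470316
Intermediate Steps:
F(G, B) = -8 + G
N(P) = 2*P*(-7 + P + 2*P**2) (N(P) = (P + P)*(P + (-8 + ((P**2 + P*P) + 1))) = (2*P)*(P + (-8 + ((P**2 + P**2) + 1))) = (2*P)*(P + (-8 + (2*P**2 + 1))) = (2*P)*(P + (-8 + (1 + 2*P**2))) = (2*P)*(P + (-7 + 2*P**2)) = (2*P)*(-7 + P + 2*P**2) = 2*P*(-7 + P + 2*P**2))
N(j) - 434*12 = 2*(-49)*(-7 - 49 + 2*(-49)**2) - 434*12 = 2*(-49)*(-7 - 49 + 2*2401) - 5208 = 2*(-49)*(-7 - 49 + 4802) - 5208 = 2*(-49)*4746 - 5208 = -465108 - 5208 = -470316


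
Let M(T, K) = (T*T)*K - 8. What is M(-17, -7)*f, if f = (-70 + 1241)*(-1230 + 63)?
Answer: 2775477267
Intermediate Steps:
M(T, K) = -8 + K*T² (M(T, K) = T²*K - 8 = K*T² - 8 = -8 + K*T²)
f = -1366557 (f = 1171*(-1167) = -1366557)
M(-17, -7)*f = (-8 - 7*(-17)²)*(-1366557) = (-8 - 7*289)*(-1366557) = (-8 - 2023)*(-1366557) = -2031*(-1366557) = 2775477267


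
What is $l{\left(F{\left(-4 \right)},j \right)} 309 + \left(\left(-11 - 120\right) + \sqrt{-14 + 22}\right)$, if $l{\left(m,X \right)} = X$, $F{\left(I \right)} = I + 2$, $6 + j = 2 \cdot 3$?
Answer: $-131 + 2 \sqrt{2} \approx -128.17$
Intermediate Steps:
$j = 0$ ($j = -6 + 2 \cdot 3 = -6 + 6 = 0$)
$F{\left(I \right)} = 2 + I$
$l{\left(F{\left(-4 \right)},j \right)} 309 + \left(\left(-11 - 120\right) + \sqrt{-14 + 22}\right) = 0 \cdot 309 + \left(\left(-11 - 120\right) + \sqrt{-14 + 22}\right) = 0 - \left(131 - \sqrt{8}\right) = 0 - \left(131 - 2 \sqrt{2}\right) = -131 + 2 \sqrt{2}$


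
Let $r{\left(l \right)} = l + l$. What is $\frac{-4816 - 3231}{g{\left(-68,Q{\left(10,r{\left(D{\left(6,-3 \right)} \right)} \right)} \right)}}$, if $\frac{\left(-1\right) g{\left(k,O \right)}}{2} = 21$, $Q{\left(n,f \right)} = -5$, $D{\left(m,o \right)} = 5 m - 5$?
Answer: $\frac{8047}{42} \approx 191.6$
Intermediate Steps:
$D{\left(m,o \right)} = -5 + 5 m$
$r{\left(l \right)} = 2 l$
$g{\left(k,O \right)} = -42$ ($g{\left(k,O \right)} = \left(-2\right) 21 = -42$)
$\frac{-4816 - 3231}{g{\left(-68,Q{\left(10,r{\left(D{\left(6,-3 \right)} \right)} \right)} \right)}} = \frac{-4816 - 3231}{-42} = \left(-4816 - 3231\right) \left(- \frac{1}{42}\right) = \left(-8047\right) \left(- \frac{1}{42}\right) = \frac{8047}{42}$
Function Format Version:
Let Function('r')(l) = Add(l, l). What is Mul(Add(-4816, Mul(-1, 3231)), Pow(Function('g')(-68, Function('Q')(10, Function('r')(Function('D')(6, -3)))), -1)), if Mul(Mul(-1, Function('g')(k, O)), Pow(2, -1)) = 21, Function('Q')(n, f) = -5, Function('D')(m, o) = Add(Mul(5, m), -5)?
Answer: Rational(8047, 42) ≈ 191.60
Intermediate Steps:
Function('D')(m, o) = Add(-5, Mul(5, m))
Function('r')(l) = Mul(2, l)
Function('g')(k, O) = -42 (Function('g')(k, O) = Mul(-2, 21) = -42)
Mul(Add(-4816, Mul(-1, 3231)), Pow(Function('g')(-68, Function('Q')(10, Function('r')(Function('D')(6, -3)))), -1)) = Mul(Add(-4816, Mul(-1, 3231)), Pow(-42, -1)) = Mul(Add(-4816, -3231), Rational(-1, 42)) = Mul(-8047, Rational(-1, 42)) = Rational(8047, 42)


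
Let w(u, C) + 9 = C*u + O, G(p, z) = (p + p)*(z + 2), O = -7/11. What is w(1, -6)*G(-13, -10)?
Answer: -35776/11 ≈ -3252.4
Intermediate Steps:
O = -7/11 (O = -7*1/11 = -7/11 ≈ -0.63636)
G(p, z) = 2*p*(2 + z) (G(p, z) = (2*p)*(2 + z) = 2*p*(2 + z))
w(u, C) = -106/11 + C*u (w(u, C) = -9 + (C*u - 7/11) = -9 + (-7/11 + C*u) = -106/11 + C*u)
w(1, -6)*G(-13, -10) = (-106/11 - 6*1)*(2*(-13)*(2 - 10)) = (-106/11 - 6)*(2*(-13)*(-8)) = -172/11*208 = -35776/11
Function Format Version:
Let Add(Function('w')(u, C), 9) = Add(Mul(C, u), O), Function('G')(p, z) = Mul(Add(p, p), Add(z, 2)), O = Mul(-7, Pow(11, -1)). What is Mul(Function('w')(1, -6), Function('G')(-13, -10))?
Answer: Rational(-35776, 11) ≈ -3252.4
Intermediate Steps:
O = Rational(-7, 11) (O = Mul(-7, Rational(1, 11)) = Rational(-7, 11) ≈ -0.63636)
Function('G')(p, z) = Mul(2, p, Add(2, z)) (Function('G')(p, z) = Mul(Mul(2, p), Add(2, z)) = Mul(2, p, Add(2, z)))
Function('w')(u, C) = Add(Rational(-106, 11), Mul(C, u)) (Function('w')(u, C) = Add(-9, Add(Mul(C, u), Rational(-7, 11))) = Add(-9, Add(Rational(-7, 11), Mul(C, u))) = Add(Rational(-106, 11), Mul(C, u)))
Mul(Function('w')(1, -6), Function('G')(-13, -10)) = Mul(Add(Rational(-106, 11), Mul(-6, 1)), Mul(2, -13, Add(2, -10))) = Mul(Add(Rational(-106, 11), -6), Mul(2, -13, -8)) = Mul(Rational(-172, 11), 208) = Rational(-35776, 11)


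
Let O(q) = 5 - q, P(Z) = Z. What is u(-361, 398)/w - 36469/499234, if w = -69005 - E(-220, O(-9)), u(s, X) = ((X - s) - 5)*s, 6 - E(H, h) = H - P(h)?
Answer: 133363203491/34569458330 ≈ 3.8578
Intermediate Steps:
E(H, h) = 6 + h - H (E(H, h) = 6 - (H - h) = 6 + (h - H) = 6 + h - H)
u(s, X) = s*(-5 + X - s) (u(s, X) = (-5 + X - s)*s = s*(-5 + X - s))
w = -69245 (w = -69005 - (6 + (5 - 1*(-9)) - 1*(-220)) = -69005 - (6 + (5 + 9) + 220) = -69005 - (6 + 14 + 220) = -69005 - 1*240 = -69005 - 240 = -69245)
u(-361, 398)/w - 36469/499234 = -361*(-5 + 398 - 1*(-361))/(-69245) - 36469/499234 = -361*(-5 + 398 + 361)*(-1/69245) - 36469*1/499234 = -361*754*(-1/69245) - 36469/499234 = -272194*(-1/69245) - 36469/499234 = 272194/69245 - 36469/499234 = 133363203491/34569458330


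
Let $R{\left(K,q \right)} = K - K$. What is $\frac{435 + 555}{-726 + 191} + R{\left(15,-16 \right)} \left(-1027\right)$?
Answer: $- \frac{198}{107} \approx -1.8505$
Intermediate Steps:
$R{\left(K,q \right)} = 0$
$\frac{435 + 555}{-726 + 191} + R{\left(15,-16 \right)} \left(-1027\right) = \frac{435 + 555}{-726 + 191} + 0 \left(-1027\right) = \frac{990}{-535} + 0 = 990 \left(- \frac{1}{535}\right) + 0 = - \frac{198}{107} + 0 = - \frac{198}{107}$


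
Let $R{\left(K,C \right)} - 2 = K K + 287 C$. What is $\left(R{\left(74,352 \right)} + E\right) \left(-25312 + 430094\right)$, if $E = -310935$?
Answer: $-82750798606$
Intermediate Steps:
$R{\left(K,C \right)} = 2 + K^{2} + 287 C$ ($R{\left(K,C \right)} = 2 + \left(K K + 287 C\right) = 2 + \left(K^{2} + 287 C\right) = 2 + K^{2} + 287 C$)
$\left(R{\left(74,352 \right)} + E\right) \left(-25312 + 430094\right) = \left(\left(2 + 74^{2} + 287 \cdot 352\right) - 310935\right) \left(-25312 + 430094\right) = \left(\left(2 + 5476 + 101024\right) - 310935\right) 404782 = \left(106502 - 310935\right) 404782 = \left(-204433\right) 404782 = -82750798606$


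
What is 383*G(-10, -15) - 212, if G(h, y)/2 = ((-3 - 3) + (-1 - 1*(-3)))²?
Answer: 12044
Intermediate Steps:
G(h, y) = 32 (G(h, y) = 2*((-3 - 3) + (-1 - 1*(-3)))² = 2*(-6 + (-1 + 3))² = 2*(-6 + 2)² = 2*(-4)² = 2*16 = 32)
383*G(-10, -15) - 212 = 383*32 - 212 = 12256 - 212 = 12044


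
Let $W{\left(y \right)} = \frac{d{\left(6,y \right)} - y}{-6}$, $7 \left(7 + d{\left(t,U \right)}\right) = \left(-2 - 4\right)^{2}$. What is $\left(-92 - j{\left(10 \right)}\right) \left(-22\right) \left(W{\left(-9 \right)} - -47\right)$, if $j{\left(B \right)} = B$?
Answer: $\frac{719576}{7} \approx 1.028 \cdot 10^{5}$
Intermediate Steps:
$d{\left(t,U \right)} = - \frac{13}{7}$ ($d{\left(t,U \right)} = -7 + \frac{\left(-2 - 4\right)^{2}}{7} = -7 + \frac{\left(-6\right)^{2}}{7} = -7 + \frac{1}{7} \cdot 36 = -7 + \frac{36}{7} = - \frac{13}{7}$)
$W{\left(y \right)} = \frac{13}{42} + \frac{y}{6}$ ($W{\left(y \right)} = \frac{- \frac{13}{7} - y}{-6} = \left(- \frac{13}{7} - y\right) \left(- \frac{1}{6}\right) = \frac{13}{42} + \frac{y}{6}$)
$\left(-92 - j{\left(10 \right)}\right) \left(-22\right) \left(W{\left(-9 \right)} - -47\right) = \left(-92 - 10\right) \left(-22\right) \left(\left(\frac{13}{42} + \frac{1}{6} \left(-9\right)\right) - -47\right) = \left(-92 - 10\right) \left(-22\right) \left(\left(\frac{13}{42} - \frac{3}{2}\right) + 47\right) = \left(-102\right) \left(-22\right) \left(- \frac{25}{21} + 47\right) = 2244 \cdot \frac{962}{21} = \frac{719576}{7}$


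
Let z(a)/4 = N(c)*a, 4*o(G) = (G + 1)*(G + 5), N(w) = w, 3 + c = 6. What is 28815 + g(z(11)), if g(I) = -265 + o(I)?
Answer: 132421/4 ≈ 33105.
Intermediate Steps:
c = 3 (c = -3 + 6 = 3)
o(G) = (1 + G)*(5 + G)/4 (o(G) = ((G + 1)*(G + 5))/4 = ((1 + G)*(5 + G))/4 = (1 + G)*(5 + G)/4)
z(a) = 12*a (z(a) = 4*(3*a) = 12*a)
g(I) = -1055/4 + I²/4 + 3*I/2 (g(I) = -265 + (5/4 + I²/4 + 3*I/2) = -1055/4 + I²/4 + 3*I/2)
28815 + g(z(11)) = 28815 + (-1055/4 + (12*11)²/4 + 3*(12*11)/2) = 28815 + (-1055/4 + (¼)*132² + (3/2)*132) = 28815 + (-1055/4 + (¼)*17424 + 198) = 28815 + (-1055/4 + 4356 + 198) = 28815 + 17161/4 = 132421/4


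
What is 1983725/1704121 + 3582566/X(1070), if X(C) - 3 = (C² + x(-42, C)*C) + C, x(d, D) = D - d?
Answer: 10738736597911/3980507985373 ≈ 2.6978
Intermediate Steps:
X(C) = 3 + C + C² + C*(42 + C) (X(C) = 3 + ((C² + (C - 1*(-42))*C) + C) = 3 + ((C² + (C + 42)*C) + C) = 3 + ((C² + (42 + C)*C) + C) = 3 + ((C² + C*(42 + C)) + C) = 3 + (C + C² + C*(42 + C)) = 3 + C + C² + C*(42 + C))
1983725/1704121 + 3582566/X(1070) = 1983725/1704121 + 3582566/(3 + 2*1070² + 43*1070) = 1983725*(1/1704121) + 3582566/(3 + 2*1144900 + 46010) = 1983725/1704121 + 3582566/(3 + 2289800 + 46010) = 1983725/1704121 + 3582566/2335813 = 10738736597911/3980507985373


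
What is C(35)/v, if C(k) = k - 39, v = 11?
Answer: -4/11 ≈ -0.36364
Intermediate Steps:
C(k) = -39 + k
C(35)/v = (-39 + 35)/11 = (1/11)*(-4) = -4/11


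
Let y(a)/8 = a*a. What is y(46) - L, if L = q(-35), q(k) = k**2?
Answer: 15703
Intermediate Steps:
L = 1225 (L = (-35)**2 = 1225)
y(a) = 8*a**2 (y(a) = 8*(a*a) = 8*a**2)
y(46) - L = 8*46**2 - 1*1225 = 8*2116 - 1225 = 16928 - 1225 = 15703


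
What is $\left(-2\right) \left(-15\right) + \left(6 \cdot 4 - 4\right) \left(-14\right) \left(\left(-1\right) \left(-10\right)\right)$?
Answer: $-2770$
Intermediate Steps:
$\left(-2\right) \left(-15\right) + \left(6 \cdot 4 - 4\right) \left(-14\right) \left(\left(-1\right) \left(-10\right)\right) = 30 + \left(24 - 4\right) \left(-14\right) 10 = 30 + 20 \left(-14\right) 10 = 30 - 2800 = -2770$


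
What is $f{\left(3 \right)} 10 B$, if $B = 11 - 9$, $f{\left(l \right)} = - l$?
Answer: $-60$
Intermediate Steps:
$B = 2$
$f{\left(3 \right)} 10 B = \left(-1\right) 3 \cdot 10 \cdot 2 = \left(-3\right) 10 \cdot 2 = \left(-30\right) 2 = -60$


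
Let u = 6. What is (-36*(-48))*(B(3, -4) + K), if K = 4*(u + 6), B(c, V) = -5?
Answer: 74304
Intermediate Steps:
K = 48 (K = 4*(6 + 6) = 4*12 = 48)
(-36*(-48))*(B(3, -4) + K) = (-36*(-48))*(-5 + 48) = 1728*43 = 74304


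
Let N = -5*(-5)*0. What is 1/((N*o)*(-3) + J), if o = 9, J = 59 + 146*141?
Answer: 1/20645 ≈ 4.8438e-5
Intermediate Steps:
J = 20645 (J = 59 + 20586 = 20645)
N = 0 (N = 25*0 = 0)
1/((N*o)*(-3) + J) = 1/((0*9)*(-3) + 20645) = 1/(0*(-3) + 20645) = 1/(0 + 20645) = 1/20645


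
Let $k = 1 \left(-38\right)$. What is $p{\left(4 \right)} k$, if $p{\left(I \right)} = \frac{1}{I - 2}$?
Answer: $-19$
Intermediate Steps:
$p{\left(I \right)} = \frac{1}{-2 + I}$
$k = -38$
$p{\left(4 \right)} k = \frac{1}{-2 + 4} \left(-38\right) = \frac{1}{2} \left(-38\right) = -19$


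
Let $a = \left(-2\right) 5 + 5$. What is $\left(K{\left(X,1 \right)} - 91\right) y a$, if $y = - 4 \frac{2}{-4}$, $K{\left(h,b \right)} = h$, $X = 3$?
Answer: $880$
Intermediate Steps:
$a = -5$ ($a = -10 + 5 = -5$)
$y = 2$ ($y = - 4 \cdot 2 \left(- \frac{1}{4}\right) = \left(-4\right) \left(- \frac{1}{2}\right) = 2$)
$\left(K{\left(X,1 \right)} - 91\right) y a = \left(3 - 91\right) 2 \left(-5\right) = \left(-88\right) \left(-10\right) = 880$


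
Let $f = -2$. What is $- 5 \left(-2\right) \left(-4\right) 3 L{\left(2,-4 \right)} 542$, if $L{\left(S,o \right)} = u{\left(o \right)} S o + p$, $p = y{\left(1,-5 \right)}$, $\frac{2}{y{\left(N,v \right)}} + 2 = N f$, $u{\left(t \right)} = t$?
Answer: $-2048760$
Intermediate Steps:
$y{\left(N,v \right)} = \frac{2}{-2 - 2 N}$ ($y{\left(N,v \right)} = \frac{2}{-2 + N \left(-2\right)} = \frac{2}{-2 - 2 N}$)
$p = - \frac{1}{2}$ ($p = \frac{1}{-1 - 1} = \frac{1}{-2} = - \frac{1}{2} \approx -0.5$)
$L{\left(S,o \right)} = - \frac{1}{2} + S o^{2}$ ($L{\left(S,o \right)} = o S o - \frac{1}{2} = S o o - \frac{1}{2} = S o^{2} - \frac{1}{2} = - \frac{1}{2} + S o^{2}$)
$- 5 \left(-2\right) \left(-4\right) 3 L{\left(2,-4 \right)} 542 = - 5 \left(-2\right) \left(-4\right) 3 \left(- \frac{1}{2} + 2 \left(-4\right)^{2}\right) 542 = - 5 \cdot 8 \cdot 3 \left(- \frac{1}{2} + 2 \cdot 16\right) 542 = \left(-5\right) 24 \left(- \frac{1}{2} + 32\right) 542 = \left(-120\right) \frac{63}{2} \cdot 542 = \left(-3780\right) 542 = -2048760$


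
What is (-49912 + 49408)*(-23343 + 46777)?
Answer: -11810736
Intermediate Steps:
(-49912 + 49408)*(-23343 + 46777) = -504*23434 = -11810736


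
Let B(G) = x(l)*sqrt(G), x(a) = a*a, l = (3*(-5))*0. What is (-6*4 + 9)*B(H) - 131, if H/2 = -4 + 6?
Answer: -131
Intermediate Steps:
l = 0 (l = -15*0 = 0)
x(a) = a**2
H = 4 (H = 2*(-4 + 6) = 2*2 = 4)
B(G) = 0 (B(G) = 0**2*sqrt(G) = 0*sqrt(G) = 0)
(-6*4 + 9)*B(H) - 131 = (-6*4 + 9)*0 - 131 = (-24 + 9)*0 - 131 = -15*0 - 131 = 0 - 131 = -131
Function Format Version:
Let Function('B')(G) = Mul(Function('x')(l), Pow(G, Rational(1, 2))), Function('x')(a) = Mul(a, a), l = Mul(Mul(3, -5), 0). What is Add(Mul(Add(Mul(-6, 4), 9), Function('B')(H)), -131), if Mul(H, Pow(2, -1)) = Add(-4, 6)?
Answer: -131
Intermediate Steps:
l = 0 (l = Mul(-15, 0) = 0)
Function('x')(a) = Pow(a, 2)
H = 4 (H = Mul(2, Add(-4, 6)) = Mul(2, 2) = 4)
Function('B')(G) = 0 (Function('B')(G) = Mul(Pow(0, 2), Pow(G, Rational(1, 2))) = Mul(0, Pow(G, Rational(1, 2))) = 0)
Add(Mul(Add(Mul(-6, 4), 9), Function('B')(H)), -131) = Add(Mul(Add(Mul(-6, 4), 9), 0), -131) = Add(Mul(Add(-24, 9), 0), -131) = Add(Mul(-15, 0), -131) = Add(0, -131) = -131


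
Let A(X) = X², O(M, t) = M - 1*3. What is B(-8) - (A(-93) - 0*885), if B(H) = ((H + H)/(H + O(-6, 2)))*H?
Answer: -147161/17 ≈ -8656.5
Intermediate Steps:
O(M, t) = -3 + M (O(M, t) = M - 3 = -3 + M)
B(H) = 2*H²/(-9 + H) (B(H) = ((H + H)/(H + (-3 - 6)))*H = ((2*H)/(H - 9))*H = ((2*H)/(-9 + H))*H = (2*H/(-9 + H))*H = 2*H²/(-9 + H))
B(-8) - (A(-93) - 0*885) = 2*(-8)²/(-9 - 8) - ((-93)² - 0*885) = 2*64/(-17) - (8649 - 1*0) = 2*64*(-1/17) - (8649 + 0) = -128/17 - 1*8649 = -128/17 - 8649 = -147161/17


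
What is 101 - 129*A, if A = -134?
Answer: 17387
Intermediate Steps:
101 - 129*A = 101 - 129*(-134) = 101 + 17286 = 17387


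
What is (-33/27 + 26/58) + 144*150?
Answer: 5637398/261 ≈ 21599.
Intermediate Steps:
(-33/27 + 26/58) + 144*150 = (-33*1/27 + 26*(1/58)) + 21600 = (-11/9 + 13/29) + 21600 = -202/261 + 21600 = 5637398/261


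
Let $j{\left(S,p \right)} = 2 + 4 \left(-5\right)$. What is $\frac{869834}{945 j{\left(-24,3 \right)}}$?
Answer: $- \frac{62131}{1215} \approx -51.137$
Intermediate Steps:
$j{\left(S,p \right)} = -18$ ($j{\left(S,p \right)} = 2 - 20 = -18$)
$\frac{869834}{945 j{\left(-24,3 \right)}} = \frac{869834}{945 \left(-18\right)} = \frac{869834}{-17010} = 869834 \left(- \frac{1}{17010}\right) = - \frac{62131}{1215}$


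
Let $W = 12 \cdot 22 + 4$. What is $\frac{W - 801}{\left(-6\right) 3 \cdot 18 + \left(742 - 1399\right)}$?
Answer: $\frac{533}{981} \approx 0.54332$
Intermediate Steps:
$W = 268$ ($W = 264 + 4 = 268$)
$\frac{W - 801}{\left(-6\right) 3 \cdot 18 + \left(742 - 1399\right)} = \frac{268 - 801}{\left(-6\right) 3 \cdot 18 + \left(742 - 1399\right)} = - \frac{533}{\left(-18\right) 18 - 657} = - \frac{533}{-324 - 657} = - \frac{533}{-981} = \left(-533\right) \left(- \frac{1}{981}\right) = \frac{533}{981}$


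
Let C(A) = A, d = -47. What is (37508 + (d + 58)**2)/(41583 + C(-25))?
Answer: 37629/41558 ≈ 0.90546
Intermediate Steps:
(37508 + (d + 58)**2)/(41583 + C(-25)) = (37508 + (-47 + 58)**2)/(41583 - 25) = (37508 + 11**2)/41558 = (37508 + 121)*(1/41558) = 37629*(1/41558) = 37629/41558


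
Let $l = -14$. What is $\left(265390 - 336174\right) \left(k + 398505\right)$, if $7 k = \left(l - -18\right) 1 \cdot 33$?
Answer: $-28209112704$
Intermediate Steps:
$k = \frac{132}{7}$ ($k = \frac{\left(-14 - -18\right) 1 \cdot 33}{7} = \frac{\left(-14 + 18\right) 1 \cdot 33}{7} = \frac{4 \cdot 1 \cdot 33}{7} = \frac{4 \cdot 33}{7} = \frac{1}{7} \cdot 132 = \frac{132}{7} \approx 18.857$)
$\left(265390 - 336174\right) \left(k + 398505\right) = \left(265390 - 336174\right) \left(\frac{132}{7} + 398505\right) = \left(-70784\right) \frac{2789667}{7} = -28209112704$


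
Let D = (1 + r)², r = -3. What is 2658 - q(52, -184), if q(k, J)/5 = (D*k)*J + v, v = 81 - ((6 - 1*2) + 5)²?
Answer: 194018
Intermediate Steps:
v = 0 (v = 81 - ((6 - 2) + 5)² = 81 - (4 + 5)² = 81 - 1*9² = 81 - 1*81 = 81 - 81 = 0)
D = 4 (D = (1 - 3)² = (-2)² = 4)
q(k, J) = 20*J*k (q(k, J) = 5*((4*k)*J + 0) = 5*(4*J*k + 0) = 5*(4*J*k) = 20*J*k)
2658 - q(52, -184) = 2658 - 20*(-184)*52 = 2658 - 1*(-191360) = 2658 + 191360 = 194018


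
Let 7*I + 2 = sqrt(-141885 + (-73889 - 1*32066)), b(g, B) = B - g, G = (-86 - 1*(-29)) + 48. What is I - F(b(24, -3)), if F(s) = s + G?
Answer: 250/7 + 4*I*sqrt(15490)/7 ≈ 35.714 + 71.119*I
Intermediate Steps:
G = -9 (G = (-86 + 29) + 48 = -57 + 48 = -9)
I = -2/7 + 4*I*sqrt(15490)/7 (I = -2/7 + sqrt(-141885 + (-73889 - 1*32066))/7 = -2/7 + sqrt(-141885 + (-73889 - 32066))/7 = -2/7 + sqrt(-141885 - 105955)/7 = -2/7 + sqrt(-247840)/7 = -2/7 + (4*I*sqrt(15490))/7 = -2/7 + 4*I*sqrt(15490)/7 ≈ -0.28571 + 71.119*I)
F(s) = -9 + s (F(s) = s - 9 = -9 + s)
I - F(b(24, -3)) = (-2/7 + 4*I*sqrt(15490)/7) - (-9 + (-3 - 1*24)) = (-2/7 + 4*I*sqrt(15490)/7) - (-9 + (-3 - 24)) = (-2/7 + 4*I*sqrt(15490)/7) - (-9 - 27) = (-2/7 + 4*I*sqrt(15490)/7) - 1*(-36) = (-2/7 + 4*I*sqrt(15490)/7) + 36 = 250/7 + 4*I*sqrt(15490)/7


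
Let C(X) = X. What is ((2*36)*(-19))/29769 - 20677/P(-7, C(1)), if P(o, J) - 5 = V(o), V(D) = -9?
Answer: 205176047/39692 ≈ 5169.2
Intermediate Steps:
P(o, J) = -4 (P(o, J) = 5 - 9 = -4)
((2*36)*(-19))/29769 - 20677/P(-7, C(1)) = ((2*36)*(-19))/29769 - 20677/(-4) = (72*(-19))*(1/29769) - 20677*(-1/4) = -1368*1/29769 + 20677/4 = -456/9923 + 20677/4 = 205176047/39692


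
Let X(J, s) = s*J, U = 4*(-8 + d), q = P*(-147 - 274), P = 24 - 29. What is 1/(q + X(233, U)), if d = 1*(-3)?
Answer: -1/8147 ≈ -0.00012274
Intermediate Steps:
P = -5
d = -3
q = 2105 (q = -5*(-147 - 274) = -5*(-421) = 2105)
U = -44 (U = 4*(-8 - 3) = 4*(-11) = -44)
X(J, s) = J*s
1/(q + X(233, U)) = 1/(2105 + 233*(-44)) = 1/(2105 - 10252) = 1/(-8147) = -1/8147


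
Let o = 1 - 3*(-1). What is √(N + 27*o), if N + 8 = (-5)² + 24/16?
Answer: √506/2 ≈ 11.247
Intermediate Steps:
o = 4 (o = 1 + 3 = 4)
N = 37/2 (N = -8 + ((-5)² + 24/16) = -8 + (25 + (1/16)*24) = -8 + (25 + 3/2) = -8 + 53/2 = 37/2 ≈ 18.500)
√(N + 27*o) = √(37/2 + 27*4) = √(37/2 + 108) = √(253/2) = √506/2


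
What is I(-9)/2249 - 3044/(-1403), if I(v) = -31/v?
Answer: 61657097/28398123 ≈ 2.1712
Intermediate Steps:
I(-9)/2249 - 3044/(-1403) = -31/(-9)/2249 - 3044/(-1403) = -31*(-⅑)*(1/2249) - 3044*(-1/1403) = (31/9)*(1/2249) + 3044/1403 = 31/20241 + 3044/1403 = 61657097/28398123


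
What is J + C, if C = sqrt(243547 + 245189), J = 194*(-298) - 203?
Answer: -58015 + 12*sqrt(3394) ≈ -57316.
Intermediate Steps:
J = -58015 (J = -57812 - 203 = -58015)
C = 12*sqrt(3394) (C = sqrt(488736) = 12*sqrt(3394) ≈ 699.10)
J + C = -58015 + 12*sqrt(3394)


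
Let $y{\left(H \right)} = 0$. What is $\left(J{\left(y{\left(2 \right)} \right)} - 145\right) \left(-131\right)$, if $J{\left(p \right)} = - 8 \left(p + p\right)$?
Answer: $18995$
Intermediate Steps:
$J{\left(p \right)} = - 16 p$ ($J{\left(p \right)} = - 8 \cdot 2 p = - 16 p$)
$\left(J{\left(y{\left(2 \right)} \right)} - 145\right) \left(-131\right) = \left(\left(-16\right) 0 - 145\right) \left(-131\right) = \left(0 - 145\right) \left(-131\right) = \left(-145\right) \left(-131\right) = 18995$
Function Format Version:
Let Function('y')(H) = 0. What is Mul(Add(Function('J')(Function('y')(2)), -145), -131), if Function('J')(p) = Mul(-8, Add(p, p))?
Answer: 18995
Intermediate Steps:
Function('J')(p) = Mul(-16, p) (Function('J')(p) = Mul(-8, Mul(2, p)) = Mul(-16, p))
Mul(Add(Function('J')(Function('y')(2)), -145), -131) = Mul(Add(Mul(-16, 0), -145), -131) = Mul(Add(0, -145), -131) = Mul(-145, -131) = 18995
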